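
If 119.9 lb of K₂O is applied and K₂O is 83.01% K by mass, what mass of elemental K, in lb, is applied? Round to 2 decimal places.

99.53 lb K

K = 119.9 × 0.8301 = 99.529 lb.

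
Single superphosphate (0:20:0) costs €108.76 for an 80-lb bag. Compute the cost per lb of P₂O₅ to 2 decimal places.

€6.80 per lb P₂O₅

P₂O₅ in bag = 80 × 20% = 16 lb.
Cost per lb P₂O₅ = €108.76 / 16 = €6.7975.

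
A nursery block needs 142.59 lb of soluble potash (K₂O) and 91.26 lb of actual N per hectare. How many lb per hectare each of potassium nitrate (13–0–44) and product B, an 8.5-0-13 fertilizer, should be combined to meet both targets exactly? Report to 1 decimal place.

With a, b = lb per hectare of potassium nitrate and product B:
K₂O: 0.44·a + 0.13·b = 142.59
N: 0.13·a + 0.085·b = 91.26
From row1: a = (142.59 − 0.13·b) / 0.44.
Into row2: 0.13·(142.59 − 0.13·b)/0.44 + 0.085·b = 91.26 → b = 1054.52, a = 12.5049.

12.5 lb potassium nitrate, 1054.5 lb product B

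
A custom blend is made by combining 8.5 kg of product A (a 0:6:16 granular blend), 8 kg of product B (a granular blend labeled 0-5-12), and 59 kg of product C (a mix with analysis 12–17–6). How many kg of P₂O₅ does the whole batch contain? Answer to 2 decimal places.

10.94 kg P₂O₅

P₂O₅ mass = 6%×8.5 + 5%×8 + 17%×59 = 10.94 kg.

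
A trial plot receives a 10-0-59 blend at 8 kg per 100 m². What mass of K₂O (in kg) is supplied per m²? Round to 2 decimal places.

K₂O per 100 m² = 8 × 59% = 4.72 kg.
Convert to per m²: 4.72 × 0.01 = 0.0472 kg.

0.05 kg K₂O per sq m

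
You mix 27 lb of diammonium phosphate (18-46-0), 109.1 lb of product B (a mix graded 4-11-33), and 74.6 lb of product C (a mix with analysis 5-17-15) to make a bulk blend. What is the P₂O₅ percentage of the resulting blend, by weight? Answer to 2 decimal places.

17.61% P₂O₅

Total mass = 27 + 109.1 + 74.6 = 210.7 lb.
P₂O₅ mass = 46%×27 + 11%×109.1 + 17%×74.6 = 37.103 lb.
% P₂O₅ = 37.103 / 210.7 = 17.6094%.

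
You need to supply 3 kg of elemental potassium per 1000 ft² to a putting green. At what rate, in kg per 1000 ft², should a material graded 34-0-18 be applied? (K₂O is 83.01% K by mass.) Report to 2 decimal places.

As K₂O: 3 / 0.8301 = 3.61402 kg per 1000 ft².
Product per 1000 ft² = 3.61402 / 18% = 20.0779 kg.

20.08 kg of product per thousand sq ft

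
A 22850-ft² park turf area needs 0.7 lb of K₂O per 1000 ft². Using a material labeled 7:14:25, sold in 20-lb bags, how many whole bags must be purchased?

4 bags

Product per 1000 ft² = 0.7 / 25% = 2.8 lb.
Total product = 2.8 × 22850 / 1000 = 63.98 lb.
Bags = ⌈63.98 / 20⌉ = 4.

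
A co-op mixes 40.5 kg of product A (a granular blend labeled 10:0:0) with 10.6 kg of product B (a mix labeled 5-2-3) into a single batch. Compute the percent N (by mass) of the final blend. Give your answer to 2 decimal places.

Total mass = 40.5 + 10.6 = 51.1 kg.
N mass = 10%×40.5 + 5%×10.6 = 4.58 kg.
% N = 4.58 / 51.1 = 8.96282%.

8.96% N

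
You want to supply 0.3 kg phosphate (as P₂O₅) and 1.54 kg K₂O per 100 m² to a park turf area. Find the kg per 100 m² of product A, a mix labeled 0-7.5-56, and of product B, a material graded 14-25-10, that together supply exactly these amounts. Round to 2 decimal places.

Per-100 m² balance (a = product A, b = product B):
P₂O₅: 0.075·a + 0.25·b = 0.3
K₂O: 0.56·a + 0.1·b = 1.54
Eliminate a: (row1) − 0.075/0.56·(row2) → 0.236607·b = 0.09375, so b = 0.396226.
Back-substitute: a = (0.3 − 0.25·0.396226) / 0.075 = 2.67925.

2.68 kg product A, 0.40 kg product B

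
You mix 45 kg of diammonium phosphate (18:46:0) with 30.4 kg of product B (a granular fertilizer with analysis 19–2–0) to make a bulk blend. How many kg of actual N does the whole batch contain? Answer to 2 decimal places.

13.88 kg N

N mass = 18%×45 + 19%×30.4 = 13.876 kg.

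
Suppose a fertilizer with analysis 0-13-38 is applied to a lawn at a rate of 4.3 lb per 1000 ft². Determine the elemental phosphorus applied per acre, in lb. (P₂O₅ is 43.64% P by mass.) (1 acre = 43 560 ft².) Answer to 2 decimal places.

P₂O₅ per 1000 ft² = 4.3 × 13% = 0.559 lb.
Elemental P = 0.559 × 0.4364 = 0.243948 lb per 1000 ft².
Convert to per acre: 0.243948 × 43.56 = 10.6264 lb.

10.63 lb P per acre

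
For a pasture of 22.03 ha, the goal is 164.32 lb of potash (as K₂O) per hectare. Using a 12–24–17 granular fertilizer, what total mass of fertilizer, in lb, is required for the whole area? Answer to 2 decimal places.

21293.94 lb

Product per hectare = 164.32 / 17% = 966.588 lb.
Total product = 966.588 × 22.03 = 21293.939 lb.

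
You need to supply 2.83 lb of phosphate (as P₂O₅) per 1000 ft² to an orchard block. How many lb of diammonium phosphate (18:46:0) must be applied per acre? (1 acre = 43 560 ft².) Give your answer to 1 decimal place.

268.0 lb of product per acre

Product per 1000 ft² = 2.83 / 46% = 6.15217 lb.
Convert to per acre: 6.15217 × 43.56 = 267.989 lb.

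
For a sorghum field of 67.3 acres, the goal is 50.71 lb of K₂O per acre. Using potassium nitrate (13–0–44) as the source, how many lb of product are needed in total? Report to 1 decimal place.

Product per acre = 50.71 / 44% = 115.25 lb.
Total product = 115.25 × 67.3 = 7756.32 lb.

7756.3 lb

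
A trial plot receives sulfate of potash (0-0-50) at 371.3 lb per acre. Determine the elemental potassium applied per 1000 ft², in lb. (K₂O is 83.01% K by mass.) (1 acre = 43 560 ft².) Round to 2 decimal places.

3.54 lb K per thousand sq ft

K₂O per acre = 371.3 × 50% = 185.65 lb.
Elemental K = 185.65 × 0.8301 = 154.108 lb per acre.
Convert to per 1000 ft²: 154.108 × 0.0229568 = 3.53783 lb.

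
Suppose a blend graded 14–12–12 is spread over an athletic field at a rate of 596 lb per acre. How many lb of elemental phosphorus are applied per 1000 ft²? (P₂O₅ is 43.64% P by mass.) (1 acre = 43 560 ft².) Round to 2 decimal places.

P₂O₅ per acre = 596 × 12% = 71.52 lb.
Elemental P = 71.52 × 0.4364 = 31.2113 lb per acre.
Convert to per 1000 ft²: 31.2113 × 0.0229568 = 0.716513 lb.

0.72 lb P per thousand sq ft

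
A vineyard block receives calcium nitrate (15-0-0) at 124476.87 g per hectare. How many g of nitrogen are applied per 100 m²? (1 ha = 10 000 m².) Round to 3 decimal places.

nitrogen per hectare = 124476.87 × 15% = 18671.5 g.
Convert to per 100 m²: 18671.5 × 0.01 = 186.7153 g.

186.715 g N per hundred sq m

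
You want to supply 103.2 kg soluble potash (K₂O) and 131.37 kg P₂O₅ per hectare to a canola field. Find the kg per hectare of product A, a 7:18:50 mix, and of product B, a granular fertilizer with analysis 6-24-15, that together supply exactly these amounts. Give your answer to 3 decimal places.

With a, b = kg per hectare of product A and product B:
K₂O: 0.5·a + 0.15·b = 103.2
P₂O₅: 0.18·a + 0.24·b = 131.37
Eliminate b: (row1) − 0.15/0.24·(row2) → 0.3875·a = 21.0938, so a = 54.43548.
Then b = (131.37 − 0.18·54.43548) / 0.24 = 506.5484.

54.435 kg product A, 506.548 kg product B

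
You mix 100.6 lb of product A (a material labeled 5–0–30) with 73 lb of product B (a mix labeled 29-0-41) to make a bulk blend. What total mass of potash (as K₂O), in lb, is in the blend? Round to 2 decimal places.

60.11 lb K₂O

K₂O mass = 30%×100.6 + 41%×73 = 60.11 lb.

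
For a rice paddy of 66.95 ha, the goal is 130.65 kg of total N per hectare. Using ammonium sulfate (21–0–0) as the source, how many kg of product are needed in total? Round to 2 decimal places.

41652.46 kg

Product per hectare = 130.65 / 21% = 622.143 kg.
Total product = 622.143 × 66.95 = 41652.464 kg.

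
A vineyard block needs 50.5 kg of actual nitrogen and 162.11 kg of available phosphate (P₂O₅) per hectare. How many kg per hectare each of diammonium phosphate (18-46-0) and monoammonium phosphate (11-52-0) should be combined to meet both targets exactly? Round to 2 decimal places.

With a, b = kg per hectare of diammonium phosphate and monoammonium phosphate:
N: 0.18·a + 0.11·b = 50.5
P₂O₅: 0.46·a + 0.52·b = 162.11
Eliminate a: (row1) − 0.18/0.46·(row2) → -0.0934783·b = -12.9343, so b = 138.367.
Back-substitute: a = (50.5 − 0.11·138.367) / 0.18 = 195.998.

196.00 kg diammonium phosphate, 138.37 kg monoammonium phosphate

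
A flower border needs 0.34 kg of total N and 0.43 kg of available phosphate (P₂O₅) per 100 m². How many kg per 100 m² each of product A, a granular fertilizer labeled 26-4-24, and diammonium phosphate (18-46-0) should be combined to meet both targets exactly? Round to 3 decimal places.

With a, b = kg per 100 m² of product A and diammonium phosphate:
N: 0.26·a + 0.18·b = 0.34
P₂O₅: 0.04·a + 0.46·b = 0.43
Eliminate a: (row1) − 0.26/0.04·(row2) → -2.81·b = -2.455, so b = 0.873665.
Back-substitute: a = (0.34 − 0.18·0.873665) / 0.26 = 0.702847.

0.703 kg product A, 0.874 kg diammonium phosphate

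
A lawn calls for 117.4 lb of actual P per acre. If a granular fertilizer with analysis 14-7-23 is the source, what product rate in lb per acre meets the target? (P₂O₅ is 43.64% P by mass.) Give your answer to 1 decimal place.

3843.1 lb of product per acre

As P₂O₅: 117.4 / 0.4364 = 269.019 lb per acre.
Product per acre = 269.019 / 7% = 3843.13 lb.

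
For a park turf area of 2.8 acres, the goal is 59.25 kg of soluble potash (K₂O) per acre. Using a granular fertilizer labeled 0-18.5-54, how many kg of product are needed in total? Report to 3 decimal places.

307.222 kg

Product per acre = 59.25 / 54% = 109.722 kg.
Total product = 109.722 × 2.8 = 307.2222 kg.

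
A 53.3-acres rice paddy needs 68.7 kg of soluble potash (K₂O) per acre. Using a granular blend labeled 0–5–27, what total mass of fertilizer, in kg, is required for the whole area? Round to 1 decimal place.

Product per acre = 68.7 / 27% = 254.444 kg.
Total product = 254.444 × 53.3 = 13561.89 kg.

13561.9 kg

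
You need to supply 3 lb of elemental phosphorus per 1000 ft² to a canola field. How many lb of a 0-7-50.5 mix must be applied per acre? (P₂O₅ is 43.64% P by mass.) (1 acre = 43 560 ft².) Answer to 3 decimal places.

4277.858 lb of product per acre

As P₂O₅: 3 / 0.4364 = 6.87443 lb per 1000 ft².
Product per 1000 ft² = 6.87443 / 7% = 98.2061 lb.
Convert to per acre: 98.2061 × 43.56 = 4277.8578 lb.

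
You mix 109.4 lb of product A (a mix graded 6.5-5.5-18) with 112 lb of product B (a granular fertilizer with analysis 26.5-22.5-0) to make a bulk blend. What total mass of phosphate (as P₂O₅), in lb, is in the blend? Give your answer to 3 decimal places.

31.217 lb P₂O₅

P₂O₅ mass = 5.5%×109.4 + 22.5%×112 = 31.217 lb.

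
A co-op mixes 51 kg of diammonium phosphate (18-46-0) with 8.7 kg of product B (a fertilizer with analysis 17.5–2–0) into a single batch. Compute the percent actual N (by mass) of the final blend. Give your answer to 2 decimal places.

Total mass = 51 + 8.7 = 59.7 kg.
N mass = 18%×51 + 17.5%×8.7 = 10.7025 kg.
% N = 10.7025 / 59.7 = 17.9271%.

17.93% N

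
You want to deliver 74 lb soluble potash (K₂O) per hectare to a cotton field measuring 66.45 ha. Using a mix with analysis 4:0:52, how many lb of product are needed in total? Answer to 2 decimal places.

9456.35 lb

Product per hectare = 74 / 52% = 142.308 lb.
Total product = 142.308 × 66.45 = 9456.346 lb.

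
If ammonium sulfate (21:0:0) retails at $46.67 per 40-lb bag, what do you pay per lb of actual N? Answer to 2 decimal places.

$5.56 per lb N

N in bag = 40 × 21% = 8.4 lb.
Cost per lb N = $46.67 / 8.4 = $5.5560.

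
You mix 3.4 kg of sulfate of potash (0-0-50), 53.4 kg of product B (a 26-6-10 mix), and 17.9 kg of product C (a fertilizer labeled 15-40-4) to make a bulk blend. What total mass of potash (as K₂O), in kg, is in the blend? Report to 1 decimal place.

7.8 kg K₂O

K₂O mass = 50%×3.4 + 10%×53.4 + 4%×17.9 = 7.756 kg.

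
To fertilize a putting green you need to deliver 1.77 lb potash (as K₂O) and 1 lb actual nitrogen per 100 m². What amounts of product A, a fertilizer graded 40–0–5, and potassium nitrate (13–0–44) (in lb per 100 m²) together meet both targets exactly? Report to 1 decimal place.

With a, b = lb per 100 m² of product A and potassium nitrate:
K₂O: 0.05·a + 0.44·b = 1.77
N: 0.4·a + 0.13·b = 1
Solving simultaneously: a = 1.23835, b = 3.88201.

1.2 lb product A, 3.9 lb potassium nitrate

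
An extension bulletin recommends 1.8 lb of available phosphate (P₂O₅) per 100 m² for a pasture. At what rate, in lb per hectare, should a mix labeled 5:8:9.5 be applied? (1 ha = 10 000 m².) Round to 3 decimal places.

2250.000 lb of product per hectare

Product per 100 m² = 1.8 / 8% = 22.5 lb.
Convert to per hectare: 22.5 × 100 = 2250 lb.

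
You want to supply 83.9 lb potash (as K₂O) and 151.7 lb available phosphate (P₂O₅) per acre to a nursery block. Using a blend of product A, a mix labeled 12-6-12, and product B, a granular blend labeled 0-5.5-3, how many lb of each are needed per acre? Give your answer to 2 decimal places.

13.23 lb product A, 2743.75 lb product B

With a, b = lb per acre of product A and product B:
K₂O: 0.12·a + 0.03·b = 83.9
P₂O₅: 0.06·a + 0.055·b = 151.7
Eliminate b: (row1) − 0.03/0.055·(row2) → 0.0872727·a = 1.15455, so a = 13.2292.
Then b = (151.7 − 0.06·13.2292) / 0.055 = 2743.75.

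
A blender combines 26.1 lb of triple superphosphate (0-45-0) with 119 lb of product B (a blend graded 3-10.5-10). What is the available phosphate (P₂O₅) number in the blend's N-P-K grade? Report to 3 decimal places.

Total mass = 26.1 + 119 = 145.1 lb.
P₂O₅ mass = 45%×26.1 + 10.5%×119 = 24.24 lb.
% P₂O₅ = 24.24 / 145.1 = 16.7057%.

16.706% P₂O₅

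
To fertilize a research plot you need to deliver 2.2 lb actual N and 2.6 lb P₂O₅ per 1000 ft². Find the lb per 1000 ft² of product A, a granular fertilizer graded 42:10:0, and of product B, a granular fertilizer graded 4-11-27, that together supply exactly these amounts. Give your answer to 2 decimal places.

3.27 lb product A, 20.66 lb product B

Let a = lb of product A, b = lb of product B (per 1000 ft²).
N: 0.42·a + 0.04·b = 2.2
P₂O₅: 0.1·a + 0.11·b = 2.6
Eliminate a: (row1) − 0.42/0.1·(row2) → -0.422·b = -8.72, so b = 20.6635.
Back-substitute: a = (2.2 − 0.04·20.6635) / 0.42 = 3.27014.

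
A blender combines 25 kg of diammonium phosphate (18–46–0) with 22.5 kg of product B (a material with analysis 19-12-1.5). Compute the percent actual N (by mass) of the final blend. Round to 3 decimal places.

18.474% N

Total mass = 25 + 22.5 = 47.5 kg.
N mass = 18%×25 + 19%×22.5 = 8.775 kg.
% N = 8.775 / 47.5 = 18.4737%.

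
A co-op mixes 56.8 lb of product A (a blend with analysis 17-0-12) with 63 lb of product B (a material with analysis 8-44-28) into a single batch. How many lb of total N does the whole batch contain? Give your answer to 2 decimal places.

N mass = 17%×56.8 + 8%×63 = 14.696 lb.

14.70 lb N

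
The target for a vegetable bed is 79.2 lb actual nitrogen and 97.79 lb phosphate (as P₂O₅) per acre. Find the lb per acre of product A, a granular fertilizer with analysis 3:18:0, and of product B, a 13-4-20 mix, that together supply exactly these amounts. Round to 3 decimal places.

Let a = lb of product A, b = lb of product B (per acre).
N: 0.03·a + 0.13·b = 79.2
P₂O₅: 0.18·a + 0.04·b = 97.79
Eliminate b: (row1) − 0.13/0.04·(row2) → -0.555·a = -238.618, so a = 429.9414.
Then b = (97.79 − 0.18·429.9414) / 0.04 = 510.0135.

429.941 lb product A, 510.014 lb product B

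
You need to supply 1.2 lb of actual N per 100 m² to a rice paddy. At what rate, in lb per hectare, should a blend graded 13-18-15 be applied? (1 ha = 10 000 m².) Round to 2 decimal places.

923.08 lb of product per hectare

Product per 100 m² = 1.2 / 13% = 9.23077 lb.
Convert to per hectare: 9.23077 × 100 = 923.077 lb.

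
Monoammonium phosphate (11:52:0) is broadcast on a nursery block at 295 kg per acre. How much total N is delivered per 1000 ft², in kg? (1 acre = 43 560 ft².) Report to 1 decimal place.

nitrogen per acre = 295 × 11% = 32.45 kg.
Convert to per 1000 ft²: 32.45 × 0.0229568 = 0.744949 kg.

0.7 kg N per thousand sq ft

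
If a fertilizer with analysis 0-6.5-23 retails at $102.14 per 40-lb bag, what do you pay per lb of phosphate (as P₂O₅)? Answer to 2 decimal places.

$39.28 per lb P₂O₅

P₂O₅ in bag = 40 × 6.5% = 2.6 lb.
Cost per lb P₂O₅ = $102.14 / 2.6 = $39.2846.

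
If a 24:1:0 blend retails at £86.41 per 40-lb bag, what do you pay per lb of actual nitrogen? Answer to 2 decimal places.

N in bag = 40 × 24% = 9.6 lb.
Cost per lb N = £86.41 / 9.6 = £9.0010.

£9.00 per lb N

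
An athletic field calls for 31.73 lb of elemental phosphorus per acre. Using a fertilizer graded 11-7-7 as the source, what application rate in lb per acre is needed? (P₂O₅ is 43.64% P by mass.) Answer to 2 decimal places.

As P₂O₅: 31.73 / 0.4364 = 72.7085 lb per acre.
Product per acre = 72.7085 / 7% = 1038.693 lb.

1038.69 lb of product per acre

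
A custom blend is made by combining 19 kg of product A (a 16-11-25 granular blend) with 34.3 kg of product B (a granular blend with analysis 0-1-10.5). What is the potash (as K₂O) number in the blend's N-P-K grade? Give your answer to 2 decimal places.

15.67% K₂O

Total mass = 19 + 34.3 = 53.3 kg.
K₂O mass = 25%×19 + 10.5%×34.3 = 8.3515 kg.
% K₂O = 8.3515 / 53.3 = 15.6689%.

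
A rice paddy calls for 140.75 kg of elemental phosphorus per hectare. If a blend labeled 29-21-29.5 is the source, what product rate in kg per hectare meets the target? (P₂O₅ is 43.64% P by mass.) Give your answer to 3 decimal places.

1535.834 kg of product per hectare

As P₂O₅: 140.75 / 0.4364 = 322.525 kg per hectare.
Product per hectare = 322.525 / 21% = 1535.8343 kg.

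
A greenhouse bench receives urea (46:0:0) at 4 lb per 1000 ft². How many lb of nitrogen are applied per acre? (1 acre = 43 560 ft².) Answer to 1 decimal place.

80.2 lb N per acre

nitrogen per 1000 ft² = 4 × 46% = 1.84 lb.
Convert to per acre: 1.84 × 43.56 = 80.1504 lb.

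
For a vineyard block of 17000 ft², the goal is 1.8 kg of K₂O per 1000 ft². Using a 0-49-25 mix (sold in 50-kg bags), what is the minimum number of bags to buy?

3 bags

Product per 1000 ft² = 1.8 / 25% = 7.2 kg.
Total product = 7.2 × 17000 / 1000 = 122.4 kg.
Bags = ⌈122.4 / 50⌉ = 3.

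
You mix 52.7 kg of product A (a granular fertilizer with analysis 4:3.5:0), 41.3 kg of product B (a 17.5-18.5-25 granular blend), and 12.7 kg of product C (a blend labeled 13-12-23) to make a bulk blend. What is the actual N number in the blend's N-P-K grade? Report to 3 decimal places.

Total mass = 52.7 + 41.3 + 12.7 = 106.7 kg.
N mass = 4%×52.7 + 17.5%×41.3 + 13%×12.7 = 10.9865 kg.
% N = 10.9865 / 106.7 = 10.2966%.

10.297% N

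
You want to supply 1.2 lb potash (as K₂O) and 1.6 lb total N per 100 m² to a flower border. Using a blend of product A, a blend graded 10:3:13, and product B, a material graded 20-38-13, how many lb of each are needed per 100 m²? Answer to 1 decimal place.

2.5 lb product A, 6.8 lb product B

With a, b = lb per 100 m² of product A and product B:
K₂O: 0.13·a + 0.13·b = 1.2
N: 0.1·a + 0.2·b = 1.6
Solving simultaneously: a = 2.46154, b = 6.76923.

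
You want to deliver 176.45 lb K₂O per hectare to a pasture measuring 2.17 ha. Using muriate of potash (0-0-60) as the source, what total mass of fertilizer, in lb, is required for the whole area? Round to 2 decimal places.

Product per hectare = 176.45 / 60% = 294.083 lb.
Total product = 294.083 × 2.17 = 638.161 lb.

638.16 lb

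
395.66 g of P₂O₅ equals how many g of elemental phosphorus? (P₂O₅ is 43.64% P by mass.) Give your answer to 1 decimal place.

172.7 g P

P = 395.66 × 0.4364 = 172.666 g.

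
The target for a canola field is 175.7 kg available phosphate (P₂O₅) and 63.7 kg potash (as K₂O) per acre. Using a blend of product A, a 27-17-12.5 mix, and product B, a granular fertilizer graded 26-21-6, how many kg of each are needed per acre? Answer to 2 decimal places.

Per-acre balance (a = product A, b = product B):
P₂O₅: 0.17·a + 0.21·b = 175.7
K₂O: 0.125·a + 0.06·b = 63.7
From row1: a = (175.7 − 0.21·b) / 0.17.
Into row2: 0.125·(175.7 − 0.21·b)/0.17 + 0.06·b = 63.7 → b = 693.676, a = 176.636.

176.64 kg product A, 693.68 kg product B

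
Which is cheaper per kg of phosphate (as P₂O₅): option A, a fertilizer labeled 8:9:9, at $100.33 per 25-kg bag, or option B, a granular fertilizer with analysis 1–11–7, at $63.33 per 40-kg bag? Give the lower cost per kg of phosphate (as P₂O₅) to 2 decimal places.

$14.39 per kg P₂O₅ (option B)

option A: P₂O₅ per bag = 25 × 9% = 2.25 kg; cost = 100.33 / 2.25 = $44.5911/kg P₂O₅.
option B: P₂O₅ per bag = 40 × 11% = 4.4 kg; cost = 63.33 / 4.4 = $14.3932/kg P₂O₅.
option B is cheaper.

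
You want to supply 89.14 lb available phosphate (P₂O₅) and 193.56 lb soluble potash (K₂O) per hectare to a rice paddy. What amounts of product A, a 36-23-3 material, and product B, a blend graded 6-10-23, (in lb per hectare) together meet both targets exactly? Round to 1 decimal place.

Let a = lb of product A, b = lb of product B (per hectare).
P₂O₅: 0.23·a + 0.1·b = 89.14
K₂O: 0.03·a + 0.23·b = 193.56
From row1: a = (89.14 − 0.1·b) / 0.23.
Into row2: 0.03·(89.14 − 0.1·b)/0.23 + 0.23·b = 193.56 → b = 838.569, a = 22.9699.

23.0 lb product A, 838.6 lb product B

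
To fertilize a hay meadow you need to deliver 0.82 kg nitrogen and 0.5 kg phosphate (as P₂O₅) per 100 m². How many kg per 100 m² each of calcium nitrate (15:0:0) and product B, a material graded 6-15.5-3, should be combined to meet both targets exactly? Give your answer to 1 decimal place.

Per-100 m² balance (a = calcium nitrate, b = product B):
N: 0.15·a + 0.06·b = 0.82
P₂O₅: 0·a + 0.155·b = 0.5
Solving simultaneously: a = 4.17634, b = 3.22581.

4.2 kg calcium nitrate, 3.2 kg product B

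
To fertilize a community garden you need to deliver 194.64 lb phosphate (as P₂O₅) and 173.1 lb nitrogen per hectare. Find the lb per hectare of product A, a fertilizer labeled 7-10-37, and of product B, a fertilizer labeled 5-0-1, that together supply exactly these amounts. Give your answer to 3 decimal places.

With a, b = lb per hectare of product A and product B:
P₂O₅: 0.1·a + 0·b = 194.64
N: 0.07·a + 0.05·b = 173.1
From row1: a = (194.64 − 0·b) / 0.1.
Into row2: 0.07·(194.64 − 0·b)/0.1 + 0.05·b = 173.1 → b = 737.04, a = 1946.4.

1946.400 lb product A, 737.040 lb product B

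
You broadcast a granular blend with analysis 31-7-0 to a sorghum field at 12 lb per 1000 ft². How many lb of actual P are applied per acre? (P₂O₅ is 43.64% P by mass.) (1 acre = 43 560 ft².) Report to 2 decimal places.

P₂O₅ per 1000 ft² = 12 × 7% = 0.84 lb.
Elemental P = 0.84 × 0.4364 = 0.366576 lb per 1000 ft².
Convert to per acre: 0.366576 × 43.56 = 15.9681 lb.

15.97 lb P per acre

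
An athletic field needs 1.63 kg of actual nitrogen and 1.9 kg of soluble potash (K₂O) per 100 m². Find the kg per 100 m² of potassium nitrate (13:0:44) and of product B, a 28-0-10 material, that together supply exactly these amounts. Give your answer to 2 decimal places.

3.35 kg potassium nitrate, 4.27 kg product B

Per-100 m² balance (a = potassium nitrate, b = product B):
N: 0.13·a + 0.28·b = 1.63
K₂O: 0.44·a + 0.1·b = 1.9
Eliminate a: (row1) − 0.13/0.44·(row2) → 0.250455·b = 1.06864, so b = 4.26679.
Back-substitute: a = (1.63 − 0.28·4.26679) / 0.13 = 3.34846.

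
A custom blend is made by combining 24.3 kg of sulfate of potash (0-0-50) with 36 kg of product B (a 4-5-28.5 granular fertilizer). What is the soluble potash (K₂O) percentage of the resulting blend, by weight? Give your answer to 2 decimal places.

37.16% K₂O

Total mass = 24.3 + 36 = 60.3 kg.
K₂O mass = 50%×24.3 + 28.5%×36 = 22.41 kg.
% K₂O = 22.41 / 60.3 = 37.1642%.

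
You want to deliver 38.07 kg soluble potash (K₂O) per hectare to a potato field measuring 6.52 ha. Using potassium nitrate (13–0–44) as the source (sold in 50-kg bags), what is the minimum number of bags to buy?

Product per hectare = 38.07 / 44% = 86.5227 kg.
Total product = 86.5227 × 6.52 = 564.128 kg.
Bags = ⌈564.128 / 50⌉ = 12.

12 bags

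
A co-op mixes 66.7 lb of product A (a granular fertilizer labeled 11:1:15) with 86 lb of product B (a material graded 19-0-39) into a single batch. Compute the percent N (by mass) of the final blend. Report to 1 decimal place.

Total mass = 66.7 + 86 = 152.7 lb.
N mass = 11%×66.7 + 19%×86 = 23.677 lb.
% N = 23.677 / 152.7 = 15.5056%.

15.5% N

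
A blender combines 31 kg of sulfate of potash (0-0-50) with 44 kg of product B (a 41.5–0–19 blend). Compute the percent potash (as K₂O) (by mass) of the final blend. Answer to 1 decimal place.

Total mass = 31 + 44 = 75 kg.
K₂O mass = 50%×31 + 19%×44 = 23.86 kg.
% K₂O = 23.86 / 75 = 31.8133%.

31.8% K₂O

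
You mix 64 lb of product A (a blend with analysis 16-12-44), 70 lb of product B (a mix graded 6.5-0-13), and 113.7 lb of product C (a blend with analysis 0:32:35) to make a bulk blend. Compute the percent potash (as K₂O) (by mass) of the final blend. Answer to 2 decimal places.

Total mass = 64 + 70 + 113.7 = 247.7 lb.
K₂O mass = 44%×64 + 13%×70 + 35%×113.7 = 77.055 lb.
% K₂O = 77.055 / 247.7 = 31.1082%.

31.11% K₂O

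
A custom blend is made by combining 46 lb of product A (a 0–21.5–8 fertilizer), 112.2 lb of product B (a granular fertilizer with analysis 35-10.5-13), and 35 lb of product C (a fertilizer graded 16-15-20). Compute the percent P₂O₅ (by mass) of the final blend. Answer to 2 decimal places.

13.93% P₂O₅

Total mass = 46 + 112.2 + 35 = 193.2 lb.
P₂O₅ mass = 21.5%×46 + 10.5%×112.2 + 15%×35 = 26.921 lb.
% P₂O₅ = 26.921 / 193.2 = 13.9343%.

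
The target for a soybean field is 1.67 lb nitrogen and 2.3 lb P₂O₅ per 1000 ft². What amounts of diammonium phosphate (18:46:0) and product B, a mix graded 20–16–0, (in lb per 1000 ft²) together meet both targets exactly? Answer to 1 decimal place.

Per-1000 ft² balance (a = diammonium phosphate, b = product B):
N: 0.18·a + 0.2·b = 1.67
P₂O₅: 0.46·a + 0.16·b = 2.3
Eliminate a: (row1) − 0.18/0.46·(row2) → 0.137391·b = 0.77, so b = 5.60443.
Back-substitute: a = (1.67 − 0.2·5.60443) / 0.18 = 3.05063.

3.1 lb diammonium phosphate, 5.6 lb product B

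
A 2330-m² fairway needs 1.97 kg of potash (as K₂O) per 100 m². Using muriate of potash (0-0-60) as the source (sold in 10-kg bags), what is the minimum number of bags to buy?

8 bags

Product per 100 m² = 1.97 / 60% = 3.28333 kg.
Total product = 3.28333 × 2330 / 100 = 76.5017 kg.
Bags = ⌈76.5017 / 10⌉ = 8.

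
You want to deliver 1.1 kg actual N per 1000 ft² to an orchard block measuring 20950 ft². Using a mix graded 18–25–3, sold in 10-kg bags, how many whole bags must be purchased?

13 bags

Product per 1000 ft² = 1.1 / 18% = 6.11111 kg.
Total product = 6.11111 × 20950 / 1000 = 128.028 kg.
Bags = ⌈128.028 / 10⌉ = 13.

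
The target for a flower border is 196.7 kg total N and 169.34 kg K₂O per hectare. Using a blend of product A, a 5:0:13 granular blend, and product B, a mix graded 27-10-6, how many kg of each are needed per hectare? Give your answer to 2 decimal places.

1056.69 kg product A, 532.83 kg product B

Let a = kg of product A, b = kg of product B (per hectare).
N: 0.05·a + 0.27·b = 196.7
K₂O: 0.13·a + 0.06·b = 169.34
Eliminate a: (row1) − 0.05/0.13·(row2) → 0.246923·b = 131.569, so b = 532.8349.
Back-substitute: a = (196.7 − 0.27·532.8349) / 0.05 = 1056.692.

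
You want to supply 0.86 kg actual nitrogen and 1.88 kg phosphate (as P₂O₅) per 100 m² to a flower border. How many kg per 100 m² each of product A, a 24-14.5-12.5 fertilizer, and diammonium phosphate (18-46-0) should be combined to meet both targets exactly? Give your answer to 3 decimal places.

0.679 kg product A, 3.873 kg diammonium phosphate

Let a = kg of product A, b = kg of diammonium phosphate (per 100 m²).
N: 0.24·a + 0.18·b = 0.86
P₂O₅: 0.145·a + 0.46·b = 1.88
Eliminate a: (row1) − 0.24/0.145·(row2) → -0.581379·b = -2.25172, so b = 3.87307.
Back-substitute: a = (0.86 − 0.18·3.87307) / 0.24 = 0.678529.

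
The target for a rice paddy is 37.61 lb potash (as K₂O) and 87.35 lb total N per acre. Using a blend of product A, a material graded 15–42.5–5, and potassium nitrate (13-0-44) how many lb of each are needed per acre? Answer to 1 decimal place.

Let a = lb of product A, b = lb of potassium nitrate (per acre).
K₂O: 0.05·a + 0.44·b = 37.61
N: 0.15·a + 0.13·b = 87.35
From row1: a = (37.61 − 0.44·b) / 0.05.
Into row2: 0.15·(37.61 − 0.44·b)/0.05 + 0.13·b = 87.35 → b = 21.4118, a = 563.776.

563.8 lb product A, 21.4 lb potassium nitrate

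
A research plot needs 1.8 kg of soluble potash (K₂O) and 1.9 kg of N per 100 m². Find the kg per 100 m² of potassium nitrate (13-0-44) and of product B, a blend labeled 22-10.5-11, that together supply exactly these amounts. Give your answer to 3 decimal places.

2.267 kg potassium nitrate, 7.297 kg product B

Per-100 m² balance (a = potassium nitrate, b = product B):
K₂O: 0.44·a + 0.11·b = 1.8
N: 0.13·a + 0.22·b = 1.9
Eliminate a: (row1) − 0.44/0.13·(row2) → -0.634615·b = -4.63077, so b = 7.29697.
Back-substitute: a = (1.8 − 0.11·7.29697) / 0.44 = 2.26667.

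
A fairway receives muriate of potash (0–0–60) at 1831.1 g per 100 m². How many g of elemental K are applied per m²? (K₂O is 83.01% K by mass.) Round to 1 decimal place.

K₂O per 100 m² = 1831.1 × 60% = 1098.66 g.
Elemental K = 1098.66 × 0.8301 = 911.998 g per 100 m².
Convert to per m²: 911.998 × 0.01 = 9.11998 g.

9.1 g K per sq m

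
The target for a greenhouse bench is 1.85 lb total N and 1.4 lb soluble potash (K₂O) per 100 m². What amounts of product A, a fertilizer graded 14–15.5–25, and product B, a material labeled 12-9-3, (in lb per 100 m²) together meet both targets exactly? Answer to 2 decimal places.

4.36 lb product A, 10.33 lb product B

Per-100 m² balance (a = product A, b = product B):
N: 0.14·a + 0.12·b = 1.85
K₂O: 0.25·a + 0.03·b = 1.4
Solving simultaneously: a = 4.36047, b = 10.3295.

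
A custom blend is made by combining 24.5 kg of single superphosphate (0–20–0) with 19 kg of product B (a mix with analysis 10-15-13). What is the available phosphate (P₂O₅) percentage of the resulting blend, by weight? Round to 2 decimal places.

17.82% P₂O₅

Total mass = 24.5 + 19 = 43.5 kg.
P₂O₅ mass = 20%×24.5 + 15%×19 = 7.75 kg.
% P₂O₅ = 7.75 / 43.5 = 17.8161%.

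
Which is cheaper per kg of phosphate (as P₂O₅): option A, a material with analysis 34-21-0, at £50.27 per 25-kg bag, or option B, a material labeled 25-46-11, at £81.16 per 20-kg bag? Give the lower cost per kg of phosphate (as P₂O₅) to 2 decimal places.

option A: P₂O₅ per bag = 25 × 21% = 5.25 kg; cost = 50.27 / 5.25 = £9.5752/kg P₂O₅.
option B: P₂O₅ per bag = 20 × 46% = 9.2 kg; cost = 81.16 / 9.2 = £8.8217/kg P₂O₅.
option B is cheaper.

£8.82 per kg P₂O₅ (option B)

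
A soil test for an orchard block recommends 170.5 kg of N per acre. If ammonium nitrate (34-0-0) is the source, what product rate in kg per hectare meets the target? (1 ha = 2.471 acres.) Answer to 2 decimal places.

1239.13 kg of product per hectare

Product per acre = 170.5 / 34% = 501.471 kg.
Convert to per hectare: 501.471 × 2.471 = 1239.134 kg.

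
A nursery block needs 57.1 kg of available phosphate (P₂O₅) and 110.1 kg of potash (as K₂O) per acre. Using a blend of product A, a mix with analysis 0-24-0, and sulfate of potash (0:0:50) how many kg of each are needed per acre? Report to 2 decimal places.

237.92 kg product A, 220.20 kg sulfate of potash

Let a = kg of product A, b = kg of sulfate of potash (per acre).
P₂O₅: 0.24·a + 0·b = 57.1
K₂O: 0·a + 0.5·b = 110.1
Solving simultaneously: a = 237.917, b = 220.2.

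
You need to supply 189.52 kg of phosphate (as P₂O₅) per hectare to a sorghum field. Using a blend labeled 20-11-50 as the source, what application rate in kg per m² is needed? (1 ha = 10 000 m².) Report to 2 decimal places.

0.17 kg of product per sq m

Product per hectare = 189.52 / 11% = 1722.91 kg.
Convert to per m²: 1722.91 × 0.0001 = 0.172291 kg.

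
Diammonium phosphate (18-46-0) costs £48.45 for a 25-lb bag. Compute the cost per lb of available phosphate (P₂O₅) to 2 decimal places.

P₂O₅ in bag = 25 × 46% = 11.5 lb.
Cost per lb P₂O₅ = £48.45 / 11.5 = £4.2130.

£4.21 per lb P₂O₅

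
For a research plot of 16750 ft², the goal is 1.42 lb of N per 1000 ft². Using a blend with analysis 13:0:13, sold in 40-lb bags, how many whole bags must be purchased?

Product per 1000 ft² = 1.42 / 13% = 10.9231 lb.
Total product = 10.9231 × 16750 / 1000 = 182.962 lb.
Bags = ⌈182.962 / 40⌉ = 5.

5 bags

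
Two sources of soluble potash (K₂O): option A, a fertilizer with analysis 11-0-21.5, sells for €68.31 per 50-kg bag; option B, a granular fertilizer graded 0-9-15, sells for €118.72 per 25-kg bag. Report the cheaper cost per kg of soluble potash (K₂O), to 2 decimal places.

option A: K₂O per bag = 50 × 21.5% = 10.75 kg; cost = 68.31 / 10.75 = €6.3544/kg K₂O.
option B: K₂O per bag = 25 × 15% = 3.75 kg; cost = 118.72 / 3.75 = €31.6587/kg K₂O.
option A is cheaper.

€6.35 per kg K₂O (option A)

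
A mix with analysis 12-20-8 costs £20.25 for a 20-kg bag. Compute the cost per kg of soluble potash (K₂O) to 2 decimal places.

£12.66 per kg K₂O

K₂O in bag = 20 × 8% = 1.6 kg.
Cost per kg K₂O = £20.25 / 1.6 = £12.6562.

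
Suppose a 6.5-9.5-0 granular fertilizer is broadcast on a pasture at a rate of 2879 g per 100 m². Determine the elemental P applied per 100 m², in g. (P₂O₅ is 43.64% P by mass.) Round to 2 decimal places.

119.36 g P per hundred sq m

P₂O₅ per 100 m² = 2879 × 9.5% = 273.505 g.
Elemental P = 273.505 × 0.4364 = 119.358 g per 100 m².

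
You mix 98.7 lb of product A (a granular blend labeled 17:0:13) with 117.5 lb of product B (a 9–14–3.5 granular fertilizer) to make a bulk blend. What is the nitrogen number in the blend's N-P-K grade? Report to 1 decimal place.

12.7% N

Total mass = 98.7 + 117.5 = 216.2 lb.
N mass = 17%×98.7 + 9%×117.5 = 27.354 lb.
% N = 27.354 / 216.2 = 12.6522%.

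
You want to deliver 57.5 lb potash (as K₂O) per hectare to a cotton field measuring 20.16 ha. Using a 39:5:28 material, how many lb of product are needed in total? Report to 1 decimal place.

4140.0 lb

Product per hectare = 57.5 / 28% = 205.357 lb.
Total product = 205.357 × 20.16 = 4140 lb.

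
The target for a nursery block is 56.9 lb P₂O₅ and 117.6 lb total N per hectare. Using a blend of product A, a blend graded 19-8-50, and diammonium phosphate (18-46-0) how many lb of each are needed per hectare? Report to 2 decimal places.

Let a = lb of product A, b = lb of diammonium phosphate (per hectare).
P₂O₅: 0.08·a + 0.46·b = 56.9
N: 0.19·a + 0.18·b = 117.6
Solving simultaneously: a = 600.7397, b = 19.2192.

600.74 lb product A, 19.22 lb diammonium phosphate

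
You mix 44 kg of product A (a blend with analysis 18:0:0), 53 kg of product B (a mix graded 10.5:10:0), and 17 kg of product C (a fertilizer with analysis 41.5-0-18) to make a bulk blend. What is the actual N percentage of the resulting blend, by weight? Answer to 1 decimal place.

18.0% N

Total mass = 44 + 53 + 17 = 114 kg.
N mass = 18%×44 + 10.5%×53 + 41.5%×17 = 20.54 kg.
% N = 20.54 / 114 = 18.0175%.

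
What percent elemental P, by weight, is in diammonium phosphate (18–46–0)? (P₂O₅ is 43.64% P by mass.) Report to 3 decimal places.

%P = 46 × 0.4364 = 20.0744%.

20.074% P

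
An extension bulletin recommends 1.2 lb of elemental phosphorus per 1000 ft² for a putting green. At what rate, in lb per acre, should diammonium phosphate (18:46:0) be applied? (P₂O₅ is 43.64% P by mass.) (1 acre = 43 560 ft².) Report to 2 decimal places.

260.39 lb of product per acre

As P₂O₅: 1.2 / 0.4364 = 2.74977 lb per 1000 ft².
Product per 1000 ft² = 2.74977 / 46% = 5.97776 lb.
Convert to per acre: 5.97776 × 43.56 = 260.391 lb.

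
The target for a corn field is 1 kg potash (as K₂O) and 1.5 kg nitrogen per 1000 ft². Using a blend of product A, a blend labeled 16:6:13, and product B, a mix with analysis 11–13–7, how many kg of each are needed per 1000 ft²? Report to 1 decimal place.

Per-1000 ft² balance (a = product A, b = product B):
K₂O: 0.13·a + 0.07·b = 1
N: 0.16·a + 0.11·b = 1.5
Eliminate b: (row1) − 0.07/0.11·(row2) → 0.0281818·a = 0.0454545, so a = 1.6129.
Then b = (1.5 − 0.16·1.6129) / 0.11 = 11.2903.

1.6 kg product A, 11.3 kg product B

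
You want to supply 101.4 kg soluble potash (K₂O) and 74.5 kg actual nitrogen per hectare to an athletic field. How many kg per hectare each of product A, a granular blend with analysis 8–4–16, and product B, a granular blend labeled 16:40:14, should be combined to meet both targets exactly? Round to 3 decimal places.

402.361 kg product A, 264.444 kg product B

Let a = kg of product A, b = kg of product B (per hectare).
K₂O: 0.16·a + 0.14·b = 101.4
N: 0.08·a + 0.16·b = 74.5
Eliminate b: (row1) − 0.14/0.16·(row2) → 0.09·a = 36.2125, so a = 402.3611.
Then b = (74.5 − 0.08·402.3611) / 0.16 = 264.4444.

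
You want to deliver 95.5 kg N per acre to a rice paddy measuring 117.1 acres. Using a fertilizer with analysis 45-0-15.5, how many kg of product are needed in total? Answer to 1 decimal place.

Product per acre = 95.5 / 45% = 212.222 kg.
Total product = 212.222 × 117.1 = 24851.22 kg.

24851.2 kg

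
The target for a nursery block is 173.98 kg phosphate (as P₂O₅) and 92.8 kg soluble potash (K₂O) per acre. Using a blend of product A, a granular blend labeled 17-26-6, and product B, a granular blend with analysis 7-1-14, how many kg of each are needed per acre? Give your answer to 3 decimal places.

654.447 kg product A, 382.380 kg product B

With a, b = kg per acre of product A and product B:
P₂O₅: 0.26·a + 0.01·b = 173.98
K₂O: 0.06·a + 0.14·b = 92.8
Solving simultaneously: a = 654.4469, b = 382.3799.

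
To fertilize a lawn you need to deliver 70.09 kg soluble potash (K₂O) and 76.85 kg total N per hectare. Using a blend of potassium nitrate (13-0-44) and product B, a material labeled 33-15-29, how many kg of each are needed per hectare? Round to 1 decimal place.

7.8 kg potassium nitrate, 229.8 kg product B

With a, b = kg per hectare of potassium nitrate and product B:
K₂O: 0.44·a + 0.29·b = 70.09
N: 0.13·a + 0.33·b = 76.85
Eliminate b: (row1) − 0.29/0.33·(row2) → 0.325758·a = 2.55515, so a = 7.84372.
Then b = (76.85 − 0.13·7.84372) / 0.33 = 229.789.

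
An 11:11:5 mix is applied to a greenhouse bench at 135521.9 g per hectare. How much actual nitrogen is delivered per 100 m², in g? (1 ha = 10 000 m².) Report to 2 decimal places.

149.07 g N per hundred sq m

nitrogen per hectare = 135521.9 × 11% = 14907.4 g.
Convert to per 100 m²: 14907.4 × 0.01 = 149.074 g.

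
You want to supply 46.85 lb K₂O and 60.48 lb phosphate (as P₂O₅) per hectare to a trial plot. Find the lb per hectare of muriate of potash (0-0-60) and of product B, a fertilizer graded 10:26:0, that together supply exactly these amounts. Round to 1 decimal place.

Per-hectare balance (a = muriate of potash, b = product B):
K₂O: 0.6·a + 0·b = 46.85
P₂O₅: 0·a + 0.26·b = 60.48
Solving simultaneously: a = 78.0833, b = 232.615.

78.1 lb muriate of potash, 232.6 lb product B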